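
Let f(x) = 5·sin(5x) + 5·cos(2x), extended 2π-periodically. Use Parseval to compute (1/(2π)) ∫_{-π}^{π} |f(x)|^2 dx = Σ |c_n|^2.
Σ |c_n|^2 = 25

Expand |f|^2 and use orthogonality of {sin(nx), cos(mx)} on [-π, π]:
  ∫_{-π}^{π} sin(nx)^2 dx = π, ∫ cos(mx)^2 dx = π, and cross terms integrate to 0.
So ∫_{-π}^{π} f(x)^2 dx = 5^2 · π + 5^2 · π = (25 + 25)π.
Divide by 2π: (25 + 25)/2 = 25.
By Parseval, this equals Σ |c_n|^2.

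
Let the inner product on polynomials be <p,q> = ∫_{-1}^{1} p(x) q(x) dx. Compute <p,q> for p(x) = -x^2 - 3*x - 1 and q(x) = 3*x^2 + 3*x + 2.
<p,q> = -218/15

Expand the product: p(x)·q(x) = -3*x^4 - 12*x^3 - 14*x^2 - 9*x - 2.
∫_{-1}^{1} of each monomial x^k gives [2/(k+1) if k even, 0 if k odd]. Integrating term-by-term (or equivalently evaluating the antiderivative F(x) = -3*x^5/5 - 3*x^4 - 14*x^3/3 - 9*x^2/2 - 2*x at the endpoints):
  F(1) − F(−1) = -443/30 − (-7/30) = -218/15.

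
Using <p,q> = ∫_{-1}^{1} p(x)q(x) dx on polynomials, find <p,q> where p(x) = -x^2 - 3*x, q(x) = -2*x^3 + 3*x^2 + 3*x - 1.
<p,q> = -62/15

Expand the product: p(x)·q(x) = 2*x^5 + 3*x^4 - 12*x^3 - 8*x^2 + 3*x.
∫_{-1}^{1} of each monomial x^k gives [2/(k+1) if k even, 0 if k odd]. Integrating term-by-term (or equivalently evaluating the antiderivative F(x) = x^6/3 + 3*x^5/5 - 3*x^4 - 8*x^3/3 + 3*x^2/2 at the endpoints):
  F(1) − F(−1) = -97/30 − (9/10) = -62/15.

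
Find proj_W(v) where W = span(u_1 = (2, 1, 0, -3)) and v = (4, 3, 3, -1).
proj_W(v) = (2, 1, 0, -3)

Set up U = [u_1 | ... | u_1] ∈ R^(4×1). The projector onto W = col(U) is P = U (U^T U)^(-1) U^T.
Compute U^T U =
  [14],
and U^T v = (14).
Solve U^T U · c = U^T v for the coefficients: c = (1). The projection is proj_W(v) = U c.
Check: (v - proj_W(v)) · u_1 = 0  (should be 0).
Result: proj_W(v) = (2, 1, 0, -3).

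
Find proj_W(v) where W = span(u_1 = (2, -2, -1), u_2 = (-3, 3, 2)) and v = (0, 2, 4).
proj_W(v) = (-1, 1, 4)

Set up U = [u_1 | ... | u_2] ∈ R^(3×2). The projector onto W = col(U) is P = U (U^T U)^(-1) U^T.
Compute U^T U =
  [9, -14]
  [-14, 22],
and U^T v = (-8, 14).
Solve U^T U · c = U^T v for the coefficients: c = (10, 7). The projection is proj_W(v) = U c.
Check: (v - proj_W(v)) · u_1 = 0  (should be 0).
Check: (v - proj_W(v)) · u_2 = 0  (should be 0).
Result: proj_W(v) = (-1, 1, 4).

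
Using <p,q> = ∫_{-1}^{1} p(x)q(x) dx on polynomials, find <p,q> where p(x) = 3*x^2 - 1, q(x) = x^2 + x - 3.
<p,q> = 8/15

Expand the product: p(x)·q(x) = 3*x^4 + 3*x^3 - 10*x^2 - x + 3.
∫_{-1}^{1} of each monomial x^k gives [2/(k+1) if k even, 0 if k odd]. Integrating term-by-term (or equivalently evaluating the antiderivative F(x) = 3*x^5/5 + 3*x^4/4 - 10*x^3/3 - x^2/2 + 3*x at the endpoints):
  F(1) − F(−1) = 31/60 − (-1/60) = 8/15.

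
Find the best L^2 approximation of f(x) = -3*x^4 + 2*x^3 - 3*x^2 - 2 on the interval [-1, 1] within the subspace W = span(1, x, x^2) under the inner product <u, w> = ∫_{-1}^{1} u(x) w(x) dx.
g(x) = -39*x^2/7 + 6*x/5 - 61/35

The best approximation g ∈ W is the orthogonal projection of f onto W. Writing g = a_0 + a_1 x + a_2 x^2, the coefficients solve the normal equations G · a = b where
  G_{ij} = <φ_i, φ_j> and b_i = <f, φ_i>, with φ_0 = 1, φ_1 = x, φ_2 = x^2.
G =
  [2, 0, 2/3]
  [0, 2/3, 0]
  [2/3, 0, 2/5],
b = (-36/5, 4/5, -356/105).
Solving gives a_0 = -61/35, a_1 = 6/5, a_2 = -39/7, so
  g(x) = -39*x^2/7 + 6*x/5 - 61/35.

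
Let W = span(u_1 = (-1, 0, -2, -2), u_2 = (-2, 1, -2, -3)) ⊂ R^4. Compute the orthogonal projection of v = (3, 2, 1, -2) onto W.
proj_W(v) = (-1/3, 2/3, 2/3, 0)

Set up U = [u_1 | ... | u_2] ∈ R^(4×2). The projector onto W = col(U) is P = U (U^T U)^(-1) U^T.
Compute U^T U =
  [9, 12]
  [12, 18],
and U^T v = (-1, 0).
Solve U^T U · c = U^T v for the coefficients: c = (-1, 2/3). The projection is proj_W(v) = U c.
Check: (v - proj_W(v)) · u_1 = 0  (should be 0).
Check: (v - proj_W(v)) · u_2 = 0  (should be 0).
Result: proj_W(v) = (-1/3, 2/3, 2/3, 0).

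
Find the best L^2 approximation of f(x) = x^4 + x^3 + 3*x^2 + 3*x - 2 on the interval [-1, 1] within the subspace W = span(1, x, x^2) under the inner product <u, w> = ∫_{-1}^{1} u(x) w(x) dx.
g(x) = 27*x^2/7 + 18*x/5 - 73/35

The best approximation g ∈ W is the orthogonal projection of f onto W. Writing g = a_0 + a_1 x + a_2 x^2, the coefficients solve the normal equations G · a = b where
  G_{ij} = <φ_i, φ_j> and b_i = <f, φ_i>, with φ_0 = 1, φ_1 = x, φ_2 = x^2.
G =
  [2, 0, 2/3]
  [0, 2/3, 0]
  [2/3, 0, 2/5],
b = (-8/5, 12/5, 16/105).
Solving gives a_0 = -73/35, a_1 = 18/5, a_2 = 27/7, so
  g(x) = 27*x^2/7 + 18*x/5 - 73/35.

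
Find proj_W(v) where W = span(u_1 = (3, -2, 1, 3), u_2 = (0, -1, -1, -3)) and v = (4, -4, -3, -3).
proj_W(v) = (24/7, -32/7, -8/7, -24/7)

Set up U = [u_1 | ... | u_2] ∈ R^(4×2). The projector onto W = col(U) is P = U (U^T U)^(-1) U^T.
Compute U^T U =
  [23, -8]
  [-8, 11],
and U^T v = (8, 16).
Solve U^T U · c = U^T v for the coefficients: c = (8/7, 16/7). The projection is proj_W(v) = U c.
Check: (v - proj_W(v)) · u_1 = 0  (should be 0).
Check: (v - proj_W(v)) · u_2 = 0  (should be 0).
Result: proj_W(v) = (24/7, -32/7, -8/7, -24/7).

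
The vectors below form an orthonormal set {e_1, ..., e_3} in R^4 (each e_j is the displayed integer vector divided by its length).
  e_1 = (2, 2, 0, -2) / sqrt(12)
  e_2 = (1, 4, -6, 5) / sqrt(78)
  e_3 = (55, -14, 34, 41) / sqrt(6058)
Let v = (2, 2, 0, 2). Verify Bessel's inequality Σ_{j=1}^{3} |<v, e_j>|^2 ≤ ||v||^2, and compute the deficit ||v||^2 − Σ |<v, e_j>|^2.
Σ |<v, e_j>|^2 = 21*2**(186/659)*3**(206/659)*5**(369/659)*7**(70/659)/10; ||v||^2 = 12; deficit = 256/233

Write each e_j = u_j / sqrt(<u_j, u_j>) where u_j is the displayed integer vector. Then <v, e_j> = <v, u_j> / sqrt(<u_j, u_j>), so |<v, e_j>|^2 = <v, u_j>^2 / <u_j, u_j>.
Coefficients: <v, e_1> = 4/sqrt(12), <v, e_2> = 20/sqrt(78), <v, e_3> = 164/sqrt(6058).
Square and sum: Σ |<v, e_j>|^2 = 21*2**(186/659)*3**(206/659)*5**(369/659)*7**(70/659)/10.
Compute ||v||^2 = v·v = 12.
Deficit = 12 − 21*2**(186/659)*3**(206/659)*5**(369/659)*7**(70/659)/10 = 256/233 ≥ 0, confirming Bessel's inequality. (The deficit equals ||v − Σ <v,e_j> e_j||^2, the squared distance from v to span{e_j}.)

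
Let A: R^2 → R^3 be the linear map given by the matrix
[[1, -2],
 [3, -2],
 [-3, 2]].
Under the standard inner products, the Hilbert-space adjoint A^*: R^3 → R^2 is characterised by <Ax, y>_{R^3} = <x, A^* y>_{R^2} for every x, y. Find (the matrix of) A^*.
A^* = A^T =
[[1, 3, -3],
 [-2, -2, 2]]

For real matrices with standard dot products, the defining identity <Ax, y> = <x, A^* y> gives (Ax)^T y = x^T (A^*) y, i.e. x^T A^T y = x^T (A^*) y. Since this holds for all x, y, we must have A^* = A^T. Therefore
A^* =
[[1, 3, -3],
 [-2, -2, 2]].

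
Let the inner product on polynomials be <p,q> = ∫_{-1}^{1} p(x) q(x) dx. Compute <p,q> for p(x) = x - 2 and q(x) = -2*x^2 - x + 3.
<p,q> = -10

Expand the product: p(x)·q(x) = -2*x^3 + 3*x^2 + 5*x - 6.
∫_{-1}^{1} of each monomial x^k gives [2/(k+1) if k even, 0 if k odd]. Integrating term-by-term (or equivalently evaluating the antiderivative F(x) = -x^4/2 + x^3 + 5*x^2/2 - 6*x at the endpoints):
  F(1) − F(−1) = -3 − (7) = -10.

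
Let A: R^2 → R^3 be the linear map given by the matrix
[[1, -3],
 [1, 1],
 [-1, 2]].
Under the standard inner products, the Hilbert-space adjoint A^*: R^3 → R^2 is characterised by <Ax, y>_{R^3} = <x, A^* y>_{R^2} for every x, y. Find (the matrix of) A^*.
A^* = A^T =
[[1, 1, -1],
 [-3, 1, 2]]

For real matrices with standard dot products, the defining identity <Ax, y> = <x, A^* y> gives (Ax)^T y = x^T (A^*) y, i.e. x^T A^T y = x^T (A^*) y. Since this holds for all x, y, we must have A^* = A^T. Therefore
A^* =
[[1, 1, -1],
 [-3, 1, 2]].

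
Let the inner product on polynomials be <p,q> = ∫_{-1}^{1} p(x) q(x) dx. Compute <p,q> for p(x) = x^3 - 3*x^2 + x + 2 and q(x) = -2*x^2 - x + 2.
<p,q> = 8/3

Expand the product: p(x)·q(x) = -2*x^5 + 5*x^4 + 3*x^3 - 11*x^2 + 4.
∫_{-1}^{1} of each monomial x^k gives [2/(k+1) if k even, 0 if k odd]. Integrating term-by-term (or equivalently evaluating the antiderivative F(x) = -x^6/3 + x^5 + 3*x^4/4 - 11*x^3/3 + 4*x at the endpoints):
  F(1) − F(−1) = 7/4 − (-11/12) = 8/3.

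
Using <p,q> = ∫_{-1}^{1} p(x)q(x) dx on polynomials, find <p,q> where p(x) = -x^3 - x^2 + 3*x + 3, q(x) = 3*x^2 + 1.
<p,q> = 152/15

Expand the product: p(x)·q(x) = -3*x^5 - 3*x^4 + 8*x^3 + 8*x^2 + 3*x + 3.
∫_{-1}^{1} of each monomial x^k gives [2/(k+1) if k even, 0 if k odd]. Integrating term-by-term (or equivalently evaluating the antiderivative F(x) = -x^6/2 - 3*x^5/5 + 2*x^4 + 8*x^3/3 + 3*x^2/2 + 3*x at the endpoints):
  F(1) − F(−1) = 121/15 − (-31/15) = 152/15.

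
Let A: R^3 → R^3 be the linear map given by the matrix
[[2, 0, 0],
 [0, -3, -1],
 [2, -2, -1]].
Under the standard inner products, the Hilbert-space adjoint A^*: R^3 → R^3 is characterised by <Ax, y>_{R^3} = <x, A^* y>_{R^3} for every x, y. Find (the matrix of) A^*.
A^* = A^T =
[[2, 0, 2],
 [0, -3, -2],
 [0, -1, -1]]

For real matrices with standard dot products, the defining identity <Ax, y> = <x, A^* y> gives (Ax)^T y = x^T (A^*) y, i.e. x^T A^T y = x^T (A^*) y. Since this holds for all x, y, we must have A^* = A^T. Therefore
A^* =
[[2, 0, 2],
 [0, -3, -2],
 [0, -1, -1]].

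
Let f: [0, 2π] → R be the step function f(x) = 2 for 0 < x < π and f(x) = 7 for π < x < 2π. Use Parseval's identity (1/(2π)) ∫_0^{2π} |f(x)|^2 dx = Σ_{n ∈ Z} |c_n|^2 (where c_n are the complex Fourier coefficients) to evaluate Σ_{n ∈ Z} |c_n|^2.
Σ |c_n|^2 = 53/2

Parseval equates the L^2 energy of f (normalised by 1/(2π)) with the ℓ^2 sum of its Fourier coefficients: (1/(2π)) ∫_0^{2π} |f|^2 = Σ |c_n|^2.
Compute the left side: (1/(2π)) [∫_0^π 2^2 dx + ∫_π^{2π} 7^2 dx] = (1/(2π)) · (4π + 49π) = (4 + 49)/2 = 53/2.
So Σ_{n ∈ Z} |c_n|^2 = 53/2.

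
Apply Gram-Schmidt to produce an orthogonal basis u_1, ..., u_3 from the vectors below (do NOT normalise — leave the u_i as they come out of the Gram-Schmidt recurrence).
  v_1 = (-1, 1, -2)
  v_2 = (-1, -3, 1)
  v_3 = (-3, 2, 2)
Orthogonal basis:
  u_1 = (-1, 1, -2)
  u_2 = (-5/3, -7/3, -1/3)
  u_3 = (-29/10, 87/50, 58/25)

Apply the Gram-Schmidt recurrence
  u_1 = v_1
  u_i = v_i − Σ_{j<i} ((v_i · u_j) / (u_j · u_j)) · u_j.

Step by step this gives:
  u_1 = (-1, 1, -2)
  u_2 = (-5/3, -7/3, -1/3)
  u_3 = (-29/10, 87/50, 58/25)

Orthogonality check:
  u_2 · u_1 = 0 (should be 0)
  u_3 · u_1 = 0 (should be 0)
  u_3 · u_2 = 0 (should be 0)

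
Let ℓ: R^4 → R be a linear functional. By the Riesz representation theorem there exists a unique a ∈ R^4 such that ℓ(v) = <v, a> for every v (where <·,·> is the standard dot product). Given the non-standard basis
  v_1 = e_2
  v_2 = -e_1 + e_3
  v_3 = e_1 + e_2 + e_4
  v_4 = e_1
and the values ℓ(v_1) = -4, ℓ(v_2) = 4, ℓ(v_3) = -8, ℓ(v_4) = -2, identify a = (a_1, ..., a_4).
a = (-2, -4, 2, -2)

Write a = (a_1, ..., a_4) in the standard basis. For each basis vector v_i, ℓ(v_i) = <v_i, a> is a linear equation in the a_j's. Collect the n equations into a matrix system V a = ℓ, where row i of V is v_i (expressed in the standard basis). Since V is invertible (lower-triangular with 1s on the diagonal, up to permutation), solve by back-substitution:
  V =
[[0, 1, 0, 0],
 [-1, 0, 1, 0],
 [1, 1, 0, 1],
 [1, 0, 0, 0]]
  V a = (-4, 4, -8, -2)
Solving gives a = (-2, -4, 2, -2).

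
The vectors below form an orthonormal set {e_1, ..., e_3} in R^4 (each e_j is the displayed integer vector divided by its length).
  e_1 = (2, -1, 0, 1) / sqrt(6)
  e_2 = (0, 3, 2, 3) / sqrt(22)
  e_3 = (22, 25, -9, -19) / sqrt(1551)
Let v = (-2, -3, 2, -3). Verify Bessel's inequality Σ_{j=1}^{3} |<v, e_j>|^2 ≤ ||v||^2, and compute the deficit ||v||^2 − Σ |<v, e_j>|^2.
Σ |<v, e_j>|^2 = 738/47; ||v||^2 = 26; deficit = 484/47

Write each e_j = u_j / sqrt(<u_j, u_j>) where u_j is the displayed integer vector. Then <v, e_j> = <v, u_j> / sqrt(<u_j, u_j>), so |<v, e_j>|^2 = <v, u_j>^2 / <u_j, u_j>.
Coefficients: <v, e_1> = -4/sqrt(6), <v, e_2> = -14/sqrt(22), <v, e_3> = -80/sqrt(1551).
Square and sum: Σ |<v, e_j>|^2 = 738/47.
Compute ||v||^2 = v·v = 26.
Deficit = 26 − 738/47 = 484/47 ≥ 0, confirming Bessel's inequality. (The deficit equals ||v − Σ <v,e_j> e_j||^2, the squared distance from v to span{e_j}.)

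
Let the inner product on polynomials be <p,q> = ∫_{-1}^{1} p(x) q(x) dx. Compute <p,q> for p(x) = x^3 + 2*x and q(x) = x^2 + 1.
<p,q> = 0

Expand the product: p(x)·q(x) = x^5 + 3*x^3 + 2*x.
∫_{-1}^{1} of each monomial x^k gives [2/(k+1) if k even, 0 if k odd]. Integrating term-by-term (or equivalently evaluating the antiderivative F(x) = x^6/6 + 3*x^4/4 + x^2 at the endpoints):
  F(1) − F(−1) = 23/12 − (23/12) = 0.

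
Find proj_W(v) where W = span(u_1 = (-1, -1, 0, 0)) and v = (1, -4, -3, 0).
proj_W(v) = (-3/2, -3/2, 0, 0)

Set up U = [u_1 | ... | u_1] ∈ R^(4×1). The projector onto W = col(U) is P = U (U^T U)^(-1) U^T.
Compute U^T U =
  [2],
and U^T v = (3).
Solve U^T U · c = U^T v for the coefficients: c = (3/2). The projection is proj_W(v) = U c.
Check: (v - proj_W(v)) · u_1 = 0  (should be 0).
Result: proj_W(v) = (-3/2, -3/2, 0, 0).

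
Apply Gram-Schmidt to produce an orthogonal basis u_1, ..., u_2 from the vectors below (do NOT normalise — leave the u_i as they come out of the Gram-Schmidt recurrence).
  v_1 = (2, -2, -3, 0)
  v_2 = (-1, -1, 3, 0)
Orthogonal basis:
  u_1 = (2, -2, -3, 0)
  u_2 = (1/17, -35/17, 24/17, 0)

Apply the Gram-Schmidt recurrence
  u_1 = v_1
  u_i = v_i − Σ_{j<i} ((v_i · u_j) / (u_j · u_j)) · u_j.

Step by step this gives:
  u_1 = (2, -2, -3, 0)
  u_2 = (1/17, -35/17, 24/17, 0)

Orthogonality check:
  u_2 · u_1 = 0 (should be 0)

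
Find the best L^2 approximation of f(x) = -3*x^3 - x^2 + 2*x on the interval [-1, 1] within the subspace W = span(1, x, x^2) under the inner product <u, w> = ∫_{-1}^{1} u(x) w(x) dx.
g(x) = -x^2 + x/5

The best approximation g ∈ W is the orthogonal projection of f onto W. Writing g = a_0 + a_1 x + a_2 x^2, the coefficients solve the normal equations G · a = b where
  G_{ij} = <φ_i, φ_j> and b_i = <f, φ_i>, with φ_0 = 1, φ_1 = x, φ_2 = x^2.
G =
  [2, 0, 2/3]
  [0, 2/3, 0]
  [2/3, 0, 2/5],
b = (-2/3, 2/15, -2/5).
Solving gives a_0 = 0, a_1 = 1/5, a_2 = -1, so
  g(x) = -x^2 + x/5.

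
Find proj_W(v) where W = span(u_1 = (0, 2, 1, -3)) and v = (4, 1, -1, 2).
proj_W(v) = (0, -5/7, -5/14, 15/14)

Set up U = [u_1 | ... | u_1] ∈ R^(4×1). The projector onto W = col(U) is P = U (U^T U)^(-1) U^T.
Compute U^T U =
  [14],
and U^T v = (-5).
Solve U^T U · c = U^T v for the coefficients: c = (-5/14). The projection is proj_W(v) = U c.
Check: (v - proj_W(v)) · u_1 = 0  (should be 0).
Result: proj_W(v) = (0, -5/7, -5/14, 15/14).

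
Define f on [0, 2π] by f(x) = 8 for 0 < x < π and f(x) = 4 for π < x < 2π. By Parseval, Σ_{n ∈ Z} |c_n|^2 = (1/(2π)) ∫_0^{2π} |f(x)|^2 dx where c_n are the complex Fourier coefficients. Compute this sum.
Σ |c_n|^2 = 40

Parseval equates the L^2 energy of f (normalised by 1/(2π)) with the ℓ^2 sum of its Fourier coefficients: (1/(2π)) ∫_0^{2π} |f|^2 = Σ |c_n|^2.
Compute the left side: (1/(2π)) [∫_0^π 8^2 dx + ∫_π^{2π} 4^2 dx] = (1/(2π)) · (64π + 16π) = (64 + 16)/2 = 40.
So Σ_{n ∈ Z} |c_n|^2 = 40.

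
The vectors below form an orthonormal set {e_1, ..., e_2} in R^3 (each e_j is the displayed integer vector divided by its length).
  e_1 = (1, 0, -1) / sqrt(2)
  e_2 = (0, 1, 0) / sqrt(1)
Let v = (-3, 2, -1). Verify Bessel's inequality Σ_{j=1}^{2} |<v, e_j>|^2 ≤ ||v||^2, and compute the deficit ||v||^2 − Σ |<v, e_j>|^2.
Σ |<v, e_j>|^2 = 6; ||v||^2 = 14; deficit = 8

Write each e_j = u_j / sqrt(<u_j, u_j>) where u_j is the displayed integer vector. Then <v, e_j> = <v, u_j> / sqrt(<u_j, u_j>), so |<v, e_j>|^2 = <v, u_j>^2 / <u_j, u_j>.
Coefficients: <v, e_1> = -2/sqrt(2), <v, e_2> = 2/sqrt(1).
Square and sum: Σ |<v, e_j>|^2 = 6.
Compute ||v||^2 = v·v = 14.
Deficit = 14 − 6 = 8 ≥ 0, confirming Bessel's inequality. (The deficit equals ||v − Σ <v,e_j> e_j||^2, the squared distance from v to span{e_j}.)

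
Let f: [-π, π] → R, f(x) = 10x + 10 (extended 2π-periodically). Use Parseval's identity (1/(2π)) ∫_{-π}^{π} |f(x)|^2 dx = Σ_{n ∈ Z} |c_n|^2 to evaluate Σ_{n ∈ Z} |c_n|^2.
Σ |c_n|^2 = 100π^2/3 + 100

Expand and integrate term by term over [-π, π]:
  ∫ (10x)^2 dx = 100·(2π^3/3); ∫ 2·10·(10)·x dx = 0 (odd integrand); ∫ 10^2 dx = 100·2π.
So (1/(2π)) ∫_{-π}^{π} (10x + 10)^2 dx = 100π^2/3 + 100 = 100π^2/3 + 100.
Parseval ⇒ Σ |c_n|^2 = 100π^2/3 + 100.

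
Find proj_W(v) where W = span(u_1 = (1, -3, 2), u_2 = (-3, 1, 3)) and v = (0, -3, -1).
proj_W(v) = (55/38, -69/38, 1/19)

Set up U = [u_1 | ... | u_2] ∈ R^(3×2). The projector onto W = col(U) is P = U (U^T U)^(-1) U^T.
Compute U^T U =
  [14, 0]
  [0, 19],
and U^T v = (7, -6).
Solve U^T U · c = U^T v for the coefficients: c = (1/2, -6/19). The projection is proj_W(v) = U c.
Check: (v - proj_W(v)) · u_1 = 0  (should be 0).
Check: (v - proj_W(v)) · u_2 = 0  (should be 0).
Result: proj_W(v) = (55/38, -69/38, 1/19).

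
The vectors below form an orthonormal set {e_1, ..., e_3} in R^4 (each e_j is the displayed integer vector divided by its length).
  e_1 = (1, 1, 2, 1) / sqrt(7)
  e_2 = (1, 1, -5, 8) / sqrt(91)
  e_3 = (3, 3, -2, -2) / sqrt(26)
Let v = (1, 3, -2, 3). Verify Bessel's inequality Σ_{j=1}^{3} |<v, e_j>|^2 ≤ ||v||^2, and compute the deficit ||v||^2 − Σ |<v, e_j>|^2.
Σ |<v, e_j>|^2 = 21; ||v||^2 = 23; deficit = 2

Write each e_j = u_j / sqrt(<u_j, u_j>) where u_j is the displayed integer vector. Then <v, e_j> = <v, u_j> / sqrt(<u_j, u_j>), so |<v, e_j>|^2 = <v, u_j>^2 / <u_j, u_j>.
Coefficients: <v, e_1> = 3/sqrt(7), <v, e_2> = 38/sqrt(91), <v, e_3> = 10/sqrt(26).
Square and sum: Σ |<v, e_j>|^2 = 21.
Compute ||v||^2 = v·v = 23.
Deficit = 23 − 21 = 2 ≥ 0, confirming Bessel's inequality. (The deficit equals ||v − Σ <v,e_j> e_j||^2, the squared distance from v to span{e_j}.)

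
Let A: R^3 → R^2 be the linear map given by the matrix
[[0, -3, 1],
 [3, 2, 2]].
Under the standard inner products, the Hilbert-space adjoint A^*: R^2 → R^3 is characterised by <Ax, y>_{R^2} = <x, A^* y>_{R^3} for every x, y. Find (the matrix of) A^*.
A^* = A^T =
[[0, 3],
 [-3, 2],
 [1, 2]]

For real matrices with standard dot products, the defining identity <Ax, y> = <x, A^* y> gives (Ax)^T y = x^T (A^*) y, i.e. x^T A^T y = x^T (A^*) y. Since this holds for all x, y, we must have A^* = A^T. Therefore
A^* =
[[0, 3],
 [-3, 2],
 [1, 2]].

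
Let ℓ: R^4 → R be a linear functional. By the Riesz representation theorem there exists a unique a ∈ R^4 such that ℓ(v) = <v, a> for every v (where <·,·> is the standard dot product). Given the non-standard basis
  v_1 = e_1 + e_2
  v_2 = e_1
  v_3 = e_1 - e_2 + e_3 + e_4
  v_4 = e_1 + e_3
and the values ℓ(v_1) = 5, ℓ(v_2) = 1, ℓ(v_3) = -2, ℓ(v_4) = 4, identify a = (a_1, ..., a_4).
a = (1, 4, 3, -2)

Write a = (a_1, ..., a_4) in the standard basis. For each basis vector v_i, ℓ(v_i) = <v_i, a> is a linear equation in the a_j's. Collect the n equations into a matrix system V a = ℓ, where row i of V is v_i (expressed in the standard basis). Since V is invertible (lower-triangular with 1s on the diagonal, up to permutation), solve by back-substitution:
  V =
[[1, 1, 0, 0],
 [1, 0, 0, 0],
 [1, -1, 1, 1],
 [1, 0, 1, 0]]
  V a = (5, 1, -2, 4)
Solving gives a = (1, 4, 3, -2).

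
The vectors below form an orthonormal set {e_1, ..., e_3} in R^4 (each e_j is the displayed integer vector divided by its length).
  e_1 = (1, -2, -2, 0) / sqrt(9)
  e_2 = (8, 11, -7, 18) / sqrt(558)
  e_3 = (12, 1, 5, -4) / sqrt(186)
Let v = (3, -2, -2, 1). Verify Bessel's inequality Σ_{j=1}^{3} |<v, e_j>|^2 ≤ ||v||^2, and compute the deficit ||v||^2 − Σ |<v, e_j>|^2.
Σ |<v, e_j>|^2 = 53/3; ||v||^2 = 18; deficit = 1/3

Write each e_j = u_j / sqrt(<u_j, u_j>) where u_j is the displayed integer vector. Then <v, e_j> = <v, u_j> / sqrt(<u_j, u_j>), so |<v, e_j>|^2 = <v, u_j>^2 / <u_j, u_j>.
Coefficients: <v, e_1> = 11/sqrt(9), <v, e_2> = 34/sqrt(558), <v, e_3> = 20/sqrt(186).
Square and sum: Σ |<v, e_j>|^2 = 53/3.
Compute ||v||^2 = v·v = 18.
Deficit = 18 − 53/3 = 1/3 ≥ 0, confirming Bessel's inequality. (The deficit equals ||v − Σ <v,e_j> e_j||^2, the squared distance from v to span{e_j}.)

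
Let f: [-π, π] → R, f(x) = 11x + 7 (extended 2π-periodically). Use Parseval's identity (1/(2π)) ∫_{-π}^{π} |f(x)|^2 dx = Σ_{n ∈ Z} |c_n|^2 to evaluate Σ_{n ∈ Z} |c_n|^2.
Σ |c_n|^2 = 121π^2/3 + 49

Expand and integrate term by term over [-π, π]:
  ∫ (11x)^2 dx = 121·(2π^3/3); ∫ 2·11·(7)·x dx = 0 (odd integrand); ∫ 7^2 dx = 49·2π.
So (1/(2π)) ∫_{-π}^{π} (11x + 7)^2 dx = 121π^2/3 + 49 = 121π^2/3 + 49.
Parseval ⇒ Σ |c_n|^2 = 121π^2/3 + 49.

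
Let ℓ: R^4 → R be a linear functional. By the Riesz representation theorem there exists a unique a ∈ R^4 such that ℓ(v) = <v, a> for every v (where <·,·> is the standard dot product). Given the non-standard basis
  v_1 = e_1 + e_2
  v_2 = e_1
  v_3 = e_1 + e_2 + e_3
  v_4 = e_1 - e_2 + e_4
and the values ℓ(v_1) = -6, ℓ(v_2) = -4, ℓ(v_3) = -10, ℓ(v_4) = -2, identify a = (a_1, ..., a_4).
a = (-4, -2, -4, 0)

Write a = (a_1, ..., a_4) in the standard basis. For each basis vector v_i, ℓ(v_i) = <v_i, a> is a linear equation in the a_j's. Collect the n equations into a matrix system V a = ℓ, where row i of V is v_i (expressed in the standard basis). Since V is invertible (lower-triangular with 1s on the diagonal, up to permutation), solve by back-substitution:
  V =
[[1, 1, 0, 0],
 [1, 0, 0, 0],
 [1, 1, 1, 0],
 [1, -1, 0, 1]]
  V a = (-6, -4, -10, -2)
Solving gives a = (-4, -2, -4, 0).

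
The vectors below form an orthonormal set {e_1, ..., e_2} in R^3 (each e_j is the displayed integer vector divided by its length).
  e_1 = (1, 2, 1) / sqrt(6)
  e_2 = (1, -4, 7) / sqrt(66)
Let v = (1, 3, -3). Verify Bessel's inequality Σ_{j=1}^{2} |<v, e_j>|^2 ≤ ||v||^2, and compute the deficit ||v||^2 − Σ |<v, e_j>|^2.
Σ |<v, e_j>|^2 = 200/11; ||v||^2 = 19; deficit = 9/11

Write each e_j = u_j / sqrt(<u_j, u_j>) where u_j is the displayed integer vector. Then <v, e_j> = <v, u_j> / sqrt(<u_j, u_j>), so |<v, e_j>|^2 = <v, u_j>^2 / <u_j, u_j>.
Coefficients: <v, e_1> = 4/sqrt(6), <v, e_2> = -32/sqrt(66).
Square and sum: Σ |<v, e_j>|^2 = 200/11.
Compute ||v||^2 = v·v = 19.
Deficit = 19 − 200/11 = 9/11 ≥ 0, confirming Bessel's inequality. (The deficit equals ||v − Σ <v,e_j> e_j||^2, the squared distance from v to span{e_j}.)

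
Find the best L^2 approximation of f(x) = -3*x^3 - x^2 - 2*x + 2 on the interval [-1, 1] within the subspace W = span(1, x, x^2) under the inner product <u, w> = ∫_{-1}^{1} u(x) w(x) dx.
g(x) = -x^2 - 19*x/5 + 2

The best approximation g ∈ W is the orthogonal projection of f onto W. Writing g = a_0 + a_1 x + a_2 x^2, the coefficients solve the normal equations G · a = b where
  G_{ij} = <φ_i, φ_j> and b_i = <f, φ_i>, with φ_0 = 1, φ_1 = x, φ_2 = x^2.
G =
  [2, 0, 2/3]
  [0, 2/3, 0]
  [2/3, 0, 2/5],
b = (10/3, -38/15, 14/15).
Solving gives a_0 = 2, a_1 = -19/5, a_2 = -1, so
  g(x) = -x^2 - 19*x/5 + 2.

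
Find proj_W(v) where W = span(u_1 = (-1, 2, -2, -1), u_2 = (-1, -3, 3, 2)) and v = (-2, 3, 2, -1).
proj_W(v) = (-111/61, 47/61, -47/61, -6/61)

Set up U = [u_1 | ... | u_2] ∈ R^(4×2). The projector onto W = col(U) is P = U (U^T U)^(-1) U^T.
Compute U^T U =
  [10, -13]
  [-13, 23],
and U^T v = (5, -3).
Solve U^T U · c = U^T v for the coefficients: c = (76/61, 35/61). The projection is proj_W(v) = U c.
Check: (v - proj_W(v)) · u_1 = 0  (should be 0).
Check: (v - proj_W(v)) · u_2 = 0  (should be 0).
Result: proj_W(v) = (-111/61, 47/61, -47/61, -6/61).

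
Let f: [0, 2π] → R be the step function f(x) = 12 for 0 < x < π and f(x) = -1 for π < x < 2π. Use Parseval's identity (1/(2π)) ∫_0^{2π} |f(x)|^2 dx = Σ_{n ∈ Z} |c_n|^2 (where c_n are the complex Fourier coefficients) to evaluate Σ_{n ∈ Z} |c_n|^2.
Σ |c_n|^2 = 145/2

Parseval equates the L^2 energy of f (normalised by 1/(2π)) with the ℓ^2 sum of its Fourier coefficients: (1/(2π)) ∫_0^{2π} |f|^2 = Σ |c_n|^2.
Compute the left side: (1/(2π)) [∫_0^π 12^2 dx + ∫_π^{2π} (-1)^2 dx] = (1/(2π)) · (144π + 1π) = (144 + 1)/2 = 145/2.
So Σ_{n ∈ Z} |c_n|^2 = 145/2.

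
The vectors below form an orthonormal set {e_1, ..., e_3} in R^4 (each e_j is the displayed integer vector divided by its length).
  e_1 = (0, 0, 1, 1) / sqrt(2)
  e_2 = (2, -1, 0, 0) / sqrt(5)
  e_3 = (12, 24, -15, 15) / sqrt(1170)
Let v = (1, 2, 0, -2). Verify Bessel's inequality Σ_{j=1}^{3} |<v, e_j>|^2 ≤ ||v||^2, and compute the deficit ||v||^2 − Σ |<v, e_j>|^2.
Σ |<v, e_j>|^2 = 36/13; ||v||^2 = 9; deficit = 81/13

Write each e_j = u_j / sqrt(<u_j, u_j>) where u_j is the displayed integer vector. Then <v, e_j> = <v, u_j> / sqrt(<u_j, u_j>), so |<v, e_j>|^2 = <v, u_j>^2 / <u_j, u_j>.
Coefficients: <v, e_1> = -2/sqrt(2), <v, e_2> = 0/sqrt(5), <v, e_3> = 30/sqrt(1170).
Square and sum: Σ |<v, e_j>|^2 = 36/13.
Compute ||v||^2 = v·v = 9.
Deficit = 9 − 36/13 = 81/13 ≥ 0, confirming Bessel's inequality. (The deficit equals ||v − Σ <v,e_j> e_j||^2, the squared distance from v to span{e_j}.)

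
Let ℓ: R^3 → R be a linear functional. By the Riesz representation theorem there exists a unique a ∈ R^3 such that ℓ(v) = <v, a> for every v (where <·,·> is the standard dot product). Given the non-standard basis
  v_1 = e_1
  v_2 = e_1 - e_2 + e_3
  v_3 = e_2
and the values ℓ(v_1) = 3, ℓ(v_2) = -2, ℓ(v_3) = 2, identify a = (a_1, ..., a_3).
a = (3, 2, -3)

Write a = (a_1, ..., a_3) in the standard basis. For each basis vector v_i, ℓ(v_i) = <v_i, a> is a linear equation in the a_j's. Collect the n equations into a matrix system V a = ℓ, where row i of V is v_i (expressed in the standard basis). Since V is invertible (lower-triangular with 1s on the diagonal, up to permutation), solve by back-substitution:
  V =
[[1, 0, 0],
 [1, -1, 1],
 [0, 1, 0]]
  V a = (3, -2, 2)
Solving gives a = (3, 2, -3).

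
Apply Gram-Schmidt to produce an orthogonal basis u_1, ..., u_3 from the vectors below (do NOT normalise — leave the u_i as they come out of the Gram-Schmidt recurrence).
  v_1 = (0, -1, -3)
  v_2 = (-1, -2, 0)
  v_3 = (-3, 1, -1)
Orthogonal basis:
  u_1 = (0, -1, -3)
  u_2 = (-1, -9/5, 3/5)
  u_3 = (-66/23, 33/23, -11/23)

Apply the Gram-Schmidt recurrence
  u_1 = v_1
  u_i = v_i − Σ_{j<i} ((v_i · u_j) / (u_j · u_j)) · u_j.

Step by step this gives:
  u_1 = (0, -1, -3)
  u_2 = (-1, -9/5, 3/5)
  u_3 = (-66/23, 33/23, -11/23)

Orthogonality check:
  u_2 · u_1 = 0 (should be 0)
  u_3 · u_1 = 0 (should be 0)
  u_3 · u_2 = 0 (should be 0)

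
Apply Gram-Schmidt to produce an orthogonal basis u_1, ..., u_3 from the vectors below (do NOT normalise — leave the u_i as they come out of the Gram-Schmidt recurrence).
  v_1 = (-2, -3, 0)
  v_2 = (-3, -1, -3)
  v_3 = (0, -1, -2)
Orthogonal basis:
  u_1 = (-2, -3, 0)
  u_2 = (-21/13, 14/13, -3)
  u_3 = (90/83, -60/83, -70/83)

Apply the Gram-Schmidt recurrence
  u_1 = v_1
  u_i = v_i − Σ_{j<i} ((v_i · u_j) / (u_j · u_j)) · u_j.

Step by step this gives:
  u_1 = (-2, -3, 0)
  u_2 = (-21/13, 14/13, -3)
  u_3 = (90/83, -60/83, -70/83)

Orthogonality check:
  u_2 · u_1 = 0 (should be 0)
  u_3 · u_1 = 0 (should be 0)
  u_3 · u_2 = 0 (should be 0)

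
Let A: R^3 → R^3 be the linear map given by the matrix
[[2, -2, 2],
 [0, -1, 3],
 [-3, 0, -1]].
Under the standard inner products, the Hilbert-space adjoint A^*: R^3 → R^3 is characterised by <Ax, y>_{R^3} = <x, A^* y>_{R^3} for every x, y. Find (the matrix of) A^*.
A^* = A^T =
[[2, 0, -3],
 [-2, -1, 0],
 [2, 3, -1]]

For real matrices with standard dot products, the defining identity <Ax, y> = <x, A^* y> gives (Ax)^T y = x^T (A^*) y, i.e. x^T A^T y = x^T (A^*) y. Since this holds for all x, y, we must have A^* = A^T. Therefore
A^* =
[[2, 0, -3],
 [-2, -1, 0],
 [2, 3, -1]].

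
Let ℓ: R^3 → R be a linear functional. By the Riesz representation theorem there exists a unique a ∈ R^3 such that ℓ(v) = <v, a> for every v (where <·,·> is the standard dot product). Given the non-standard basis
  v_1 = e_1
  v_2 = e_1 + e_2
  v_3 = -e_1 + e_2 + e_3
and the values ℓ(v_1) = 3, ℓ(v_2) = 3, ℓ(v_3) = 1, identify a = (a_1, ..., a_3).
a = (3, 0, 4)

Write a = (a_1, ..., a_3) in the standard basis. For each basis vector v_i, ℓ(v_i) = <v_i, a> is a linear equation in the a_j's. Collect the n equations into a matrix system V a = ℓ, where row i of V is v_i (expressed in the standard basis). Since V is invertible (lower-triangular with 1s on the diagonal, up to permutation), solve by back-substitution:
  V =
[[1, 0, 0],
 [1, 1, 0],
 [-1, 1, 1]]
  V a = (3, 3, 1)
Solving gives a = (3, 0, 4).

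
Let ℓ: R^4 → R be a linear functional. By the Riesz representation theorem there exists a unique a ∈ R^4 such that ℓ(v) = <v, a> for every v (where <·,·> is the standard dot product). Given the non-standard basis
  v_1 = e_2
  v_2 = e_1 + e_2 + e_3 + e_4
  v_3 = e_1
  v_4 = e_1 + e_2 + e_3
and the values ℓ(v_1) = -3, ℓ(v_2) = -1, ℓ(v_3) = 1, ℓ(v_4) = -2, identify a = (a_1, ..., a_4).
a = (1, -3, 0, 1)

Write a = (a_1, ..., a_4) in the standard basis. For each basis vector v_i, ℓ(v_i) = <v_i, a> is a linear equation in the a_j's. Collect the n equations into a matrix system V a = ℓ, where row i of V is v_i (expressed in the standard basis). Since V is invertible (lower-triangular with 1s on the diagonal, up to permutation), solve by back-substitution:
  V =
[[0, 1, 0, 0],
 [1, 1, 1, 1],
 [1, 0, 0, 0],
 [1, 1, 1, 0]]
  V a = (-3, -1, 1, -2)
Solving gives a = (1, -3, 0, 1).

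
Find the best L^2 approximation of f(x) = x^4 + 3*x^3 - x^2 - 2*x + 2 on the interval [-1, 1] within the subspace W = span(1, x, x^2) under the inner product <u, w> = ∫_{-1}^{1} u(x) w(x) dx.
g(x) = -x^2/7 - x/5 + 67/35

The best approximation g ∈ W is the orthogonal projection of f onto W. Writing g = a_0 + a_1 x + a_2 x^2, the coefficients solve the normal equations G · a = b where
  G_{ij} = <φ_i, φ_j> and b_i = <f, φ_i>, with φ_0 = 1, φ_1 = x, φ_2 = x^2.
G =
  [2, 0, 2/3]
  [0, 2/3, 0]
  [2/3, 0, 2/5],
b = (56/15, -2/15, 128/105).
Solving gives a_0 = 67/35, a_1 = -1/5, a_2 = -1/7, so
  g(x) = -x^2/7 - x/5 + 67/35.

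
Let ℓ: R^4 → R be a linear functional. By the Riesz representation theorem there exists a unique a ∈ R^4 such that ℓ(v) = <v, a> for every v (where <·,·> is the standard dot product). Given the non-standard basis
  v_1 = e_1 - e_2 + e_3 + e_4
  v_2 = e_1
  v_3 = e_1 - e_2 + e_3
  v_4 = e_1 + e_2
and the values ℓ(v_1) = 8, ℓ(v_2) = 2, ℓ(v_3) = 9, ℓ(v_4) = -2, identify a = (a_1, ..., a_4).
a = (2, -4, 3, -1)

Write a = (a_1, ..., a_4) in the standard basis. For each basis vector v_i, ℓ(v_i) = <v_i, a> is a linear equation in the a_j's. Collect the n equations into a matrix system V a = ℓ, where row i of V is v_i (expressed in the standard basis). Since V is invertible (lower-triangular with 1s on the diagonal, up to permutation), solve by back-substitution:
  V =
[[1, -1, 1, 1],
 [1, 0, 0, 0],
 [1, -1, 1, 0],
 [1, 1, 0, 0]]
  V a = (8, 2, 9, -2)
Solving gives a = (2, -4, 3, -1).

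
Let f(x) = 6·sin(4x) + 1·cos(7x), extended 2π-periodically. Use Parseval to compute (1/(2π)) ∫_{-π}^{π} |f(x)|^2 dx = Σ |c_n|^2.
Σ |c_n|^2 = 37/2

Expand |f|^2 and use orthogonality of {sin(nx), cos(mx)} on [-π, π]:
  ∫_{-π}^{π} sin(nx)^2 dx = π, ∫ cos(mx)^2 dx = π, and cross terms integrate to 0.
So ∫_{-π}^{π} f(x)^2 dx = 6^2 · π + 1^2 · π = (36 + 1)π.
Divide by 2π: (36 + 1)/2 = 37/2.
By Parseval, this equals Σ |c_n|^2.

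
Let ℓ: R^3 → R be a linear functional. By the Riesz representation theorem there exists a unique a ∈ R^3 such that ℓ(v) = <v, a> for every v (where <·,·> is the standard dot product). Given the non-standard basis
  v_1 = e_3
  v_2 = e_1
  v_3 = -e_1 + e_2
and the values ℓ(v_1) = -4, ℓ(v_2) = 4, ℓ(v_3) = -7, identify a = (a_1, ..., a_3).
a = (4, -3, -4)

Write a = (a_1, ..., a_3) in the standard basis. For each basis vector v_i, ℓ(v_i) = <v_i, a> is a linear equation in the a_j's. Collect the n equations into a matrix system V a = ℓ, where row i of V is v_i (expressed in the standard basis). Since V is invertible (lower-triangular with 1s on the diagonal, up to permutation), solve by back-substitution:
  V =
[[0, 0, 1],
 [1, 0, 0],
 [-1, 1, 0]]
  V a = (-4, 4, -7)
Solving gives a = (4, -3, -4).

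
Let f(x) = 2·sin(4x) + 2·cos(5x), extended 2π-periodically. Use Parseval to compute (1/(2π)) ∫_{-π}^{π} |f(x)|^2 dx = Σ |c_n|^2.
Σ |c_n|^2 = 4

Expand |f|^2 and use orthogonality of {sin(nx), cos(mx)} on [-π, π]:
  ∫_{-π}^{π} sin(nx)^2 dx = π, ∫ cos(mx)^2 dx = π, and cross terms integrate to 0.
So ∫_{-π}^{π} f(x)^2 dx = 2^2 · π + 2^2 · π = (4 + 4)π.
Divide by 2π: (4 + 4)/2 = 4.
By Parseval, this equals Σ |c_n|^2.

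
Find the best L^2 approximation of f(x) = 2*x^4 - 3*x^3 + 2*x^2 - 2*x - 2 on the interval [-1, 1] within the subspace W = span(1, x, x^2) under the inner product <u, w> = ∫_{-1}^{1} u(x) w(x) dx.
g(x) = 26*x^2/7 - 19*x/5 - 76/35

The best approximation g ∈ W is the orthogonal projection of f onto W. Writing g = a_0 + a_1 x + a_2 x^2, the coefficients solve the normal equations G · a = b where
  G_{ij} = <φ_i, φ_j> and b_i = <f, φ_i>, with φ_0 = 1, φ_1 = x, φ_2 = x^2.
G =
  [2, 0, 2/3]
  [0, 2/3, 0]
  [2/3, 0, 2/5],
b = (-28/15, -38/15, 4/105).
Solving gives a_0 = -76/35, a_1 = -19/5, a_2 = 26/7, so
  g(x) = 26*x^2/7 - 19*x/5 - 76/35.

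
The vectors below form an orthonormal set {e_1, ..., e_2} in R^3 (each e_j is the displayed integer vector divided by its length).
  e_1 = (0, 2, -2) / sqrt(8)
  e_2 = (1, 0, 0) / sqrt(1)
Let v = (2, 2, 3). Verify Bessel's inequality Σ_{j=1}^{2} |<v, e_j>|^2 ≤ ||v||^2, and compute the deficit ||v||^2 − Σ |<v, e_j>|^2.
Σ |<v, e_j>|^2 = 9/2; ||v||^2 = 17; deficit = 25/2

Write each e_j = u_j / sqrt(<u_j, u_j>) where u_j is the displayed integer vector. Then <v, e_j> = <v, u_j> / sqrt(<u_j, u_j>), so |<v, e_j>|^2 = <v, u_j>^2 / <u_j, u_j>.
Coefficients: <v, e_1> = -2/sqrt(8), <v, e_2> = 2/sqrt(1).
Square and sum: Σ |<v, e_j>|^2 = 9/2.
Compute ||v||^2 = v·v = 17.
Deficit = 17 − 9/2 = 25/2 ≥ 0, confirming Bessel's inequality. (The deficit equals ||v − Σ <v,e_j> e_j||^2, the squared distance from v to span{e_j}.)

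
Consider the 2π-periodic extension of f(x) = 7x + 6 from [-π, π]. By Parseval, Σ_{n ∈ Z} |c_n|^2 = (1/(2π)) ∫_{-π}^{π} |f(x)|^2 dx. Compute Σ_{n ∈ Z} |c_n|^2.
Σ |c_n|^2 = 49π^2/3 + 36

Expand and integrate term by term over [-π, π]:
  ∫ (7x)^2 dx = 49·(2π^3/3); ∫ 2·7·(6)·x dx = 0 (odd integrand); ∫ 6^2 dx = 36·2π.
So (1/(2π)) ∫_{-π}^{π} (7x + 6)^2 dx = 49π^2/3 + 36 = 49π^2/3 + 36.
Parseval ⇒ Σ |c_n|^2 = 49π^2/3 + 36.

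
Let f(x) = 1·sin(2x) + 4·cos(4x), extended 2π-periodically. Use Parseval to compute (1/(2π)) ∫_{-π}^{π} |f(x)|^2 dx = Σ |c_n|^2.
Σ |c_n|^2 = 17/2

Expand |f|^2 and use orthogonality of {sin(nx), cos(mx)} on [-π, π]:
  ∫_{-π}^{π} sin(nx)^2 dx = π, ∫ cos(mx)^2 dx = π, and cross terms integrate to 0.
So ∫_{-π}^{π} f(x)^2 dx = 1^2 · π + 4^2 · π = (1 + 16)π.
Divide by 2π: (1 + 16)/2 = 17/2.
By Parseval, this equals Σ |c_n|^2.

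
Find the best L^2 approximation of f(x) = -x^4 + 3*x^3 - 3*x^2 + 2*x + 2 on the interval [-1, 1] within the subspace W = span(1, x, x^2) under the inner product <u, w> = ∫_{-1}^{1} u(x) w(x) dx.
g(x) = -27*x^2/7 + 19*x/5 + 73/35

The best approximation g ∈ W is the orthogonal projection of f onto W. Writing g = a_0 + a_1 x + a_2 x^2, the coefficients solve the normal equations G · a = b where
  G_{ij} = <φ_i, φ_j> and b_i = <f, φ_i>, with φ_0 = 1, φ_1 = x, φ_2 = x^2.
G =
  [2, 0, 2/3]
  [0, 2/3, 0]
  [2/3, 0, 2/5],
b = (8/5, 38/15, -16/105).
Solving gives a_0 = 73/35, a_1 = 19/5, a_2 = -27/7, so
  g(x) = -27*x^2/7 + 19*x/5 + 73/35.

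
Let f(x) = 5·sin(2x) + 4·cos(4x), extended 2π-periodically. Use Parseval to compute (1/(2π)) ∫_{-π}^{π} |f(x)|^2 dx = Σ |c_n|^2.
Σ |c_n|^2 = 41/2

Expand |f|^2 and use orthogonality of {sin(nx), cos(mx)} on [-π, π]:
  ∫_{-π}^{π} sin(nx)^2 dx = π, ∫ cos(mx)^2 dx = π, and cross terms integrate to 0.
So ∫_{-π}^{π} f(x)^2 dx = 5^2 · π + 4^2 · π = (25 + 16)π.
Divide by 2π: (25 + 16)/2 = 41/2.
By Parseval, this equals Σ |c_n|^2.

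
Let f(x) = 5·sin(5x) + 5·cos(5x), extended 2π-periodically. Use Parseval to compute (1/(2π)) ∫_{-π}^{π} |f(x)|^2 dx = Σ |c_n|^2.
Σ |c_n|^2 = 25

Expand |f|^2 and use orthogonality of {sin(nx), cos(mx)} on [-π, π]:
  ∫_{-π}^{π} sin(nx)^2 dx = π, ∫ cos(mx)^2 dx = π, and cross terms integrate to 0.
So ∫_{-π}^{π} f(x)^2 dx = 5^2 · π + 5^2 · π = (25 + 25)π.
Divide by 2π: (25 + 25)/2 = 25.
By Parseval, this equals Σ |c_n|^2.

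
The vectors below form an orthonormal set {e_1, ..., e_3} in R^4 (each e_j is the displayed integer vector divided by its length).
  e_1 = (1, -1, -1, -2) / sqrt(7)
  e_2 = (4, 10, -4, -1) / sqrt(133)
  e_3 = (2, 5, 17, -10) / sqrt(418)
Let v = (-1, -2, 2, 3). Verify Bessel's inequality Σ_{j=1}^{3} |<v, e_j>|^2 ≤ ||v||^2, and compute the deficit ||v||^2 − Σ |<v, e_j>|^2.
Σ |<v, e_j>|^2 = 180/11; ||v||^2 = 18; deficit = 18/11

Write each e_j = u_j / sqrt(<u_j, u_j>) where u_j is the displayed integer vector. Then <v, e_j> = <v, u_j> / sqrt(<u_j, u_j>), so |<v, e_j>|^2 = <v, u_j>^2 / <u_j, u_j>.
Coefficients: <v, e_1> = -7/sqrt(7), <v, e_2> = -35/sqrt(133), <v, e_3> = -8/sqrt(418).
Square and sum: Σ |<v, e_j>|^2 = 180/11.
Compute ||v||^2 = v·v = 18.
Deficit = 18 − 180/11 = 18/11 ≥ 0, confirming Bessel's inequality. (The deficit equals ||v − Σ <v,e_j> e_j||^2, the squared distance from v to span{e_j}.)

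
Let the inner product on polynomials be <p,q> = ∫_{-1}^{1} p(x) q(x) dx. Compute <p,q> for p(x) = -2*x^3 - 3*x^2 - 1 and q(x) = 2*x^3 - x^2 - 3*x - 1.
<p,q> = 748/105

Expand the product: p(x)·q(x) = -4*x^6 - 4*x^5 + 9*x^4 + 9*x^3 + 4*x^2 + 3*x + 1.
∫_{-1}^{1} of each monomial x^k gives [2/(k+1) if k even, 0 if k odd]. Integrating term-by-term (or equivalently evaluating the antiderivative F(x) = -4*x^7/7 - 2*x^6/3 + 9*x^5/5 + 9*x^4/4 + 4*x^3/3 + 3*x^2/2 + x at the endpoints):
  F(1) − F(−1) = 2791/420 − (-67/140) = 748/105.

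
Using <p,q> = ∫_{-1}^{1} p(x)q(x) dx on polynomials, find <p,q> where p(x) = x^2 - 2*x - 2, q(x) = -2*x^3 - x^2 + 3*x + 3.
<p,q> = -172/15

Expand the product: p(x)·q(x) = -2*x^5 + 3*x^4 + 9*x^3 - x^2 - 12*x - 6.
∫_{-1}^{1} of each monomial x^k gives [2/(k+1) if k even, 0 if k odd]. Integrating term-by-term (or equivalently evaluating the antiderivative F(x) = -x^6/3 + 3*x^5/5 + 9*x^4/4 - x^3/3 - 6*x^2 - 6*x at the endpoints):
  F(1) − F(−1) = -589/60 − (33/20) = -172/15.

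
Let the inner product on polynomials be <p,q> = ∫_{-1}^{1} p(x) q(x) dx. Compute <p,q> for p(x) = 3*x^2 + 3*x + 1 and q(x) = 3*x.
<p,q> = 6

Expand the product: p(x)·q(x) = 9*x^3 + 9*x^2 + 3*x.
∫_{-1}^{1} of each monomial x^k gives [2/(k+1) if k even, 0 if k odd]. Integrating term-by-term (or equivalently evaluating the antiderivative F(x) = 9*x^4/4 + 3*x^3 + 3*x^2/2 at the endpoints):
  F(1) − F(−1) = 27/4 − (3/4) = 6.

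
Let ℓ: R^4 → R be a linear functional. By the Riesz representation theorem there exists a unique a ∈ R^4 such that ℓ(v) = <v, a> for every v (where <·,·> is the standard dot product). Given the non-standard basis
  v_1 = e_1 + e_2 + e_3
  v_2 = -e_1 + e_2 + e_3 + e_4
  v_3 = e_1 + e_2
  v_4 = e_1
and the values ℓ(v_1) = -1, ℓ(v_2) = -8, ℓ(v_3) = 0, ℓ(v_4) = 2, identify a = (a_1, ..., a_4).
a = (2, -2, -1, -3)

Write a = (a_1, ..., a_4) in the standard basis. For each basis vector v_i, ℓ(v_i) = <v_i, a> is a linear equation in the a_j's. Collect the n equations into a matrix system V a = ℓ, where row i of V is v_i (expressed in the standard basis). Since V is invertible (lower-triangular with 1s on the diagonal, up to permutation), solve by back-substitution:
  V =
[[1, 1, 1, 0],
 [-1, 1, 1, 1],
 [1, 1, 0, 0],
 [1, 0, 0, 0]]
  V a = (-1, -8, 0, 2)
Solving gives a = (2, -2, -1, -3).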